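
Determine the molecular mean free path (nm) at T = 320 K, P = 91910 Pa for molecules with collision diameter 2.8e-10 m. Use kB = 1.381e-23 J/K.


Mean free path: lambda = kB*T / (sqrt(2) * pi * d^2 * P)
lambda = 1.381e-23 * 320 / (sqrt(2) * pi * (2.8e-10)^2 * 91910)
lambda = 1.38038e-07 m
lambda = 138.04 nm

138.04


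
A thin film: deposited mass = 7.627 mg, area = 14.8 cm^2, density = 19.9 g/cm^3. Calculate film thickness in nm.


Convert: m = 7.627 mg = 7.6270e-06 kg, A = 14.8 cm^2 = 1.4800e-03 m^2, rho = 19.9 g/cm^3 = 19900 kg/m^3
t = m / (A * rho)
t = 7.6270e-06 / (1.4800e-03 * 19900)
t = 2.5896e-07 m = 259.0 nm

259.0


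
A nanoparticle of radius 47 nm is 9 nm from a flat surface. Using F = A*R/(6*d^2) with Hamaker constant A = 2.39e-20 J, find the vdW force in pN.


Convert to SI: R = 47 nm = 4.7e-08 m, d = 9 nm = 9e-09 m
F = A * R / (6 * d^2)
F = 2.39e-20 * 4.7e-08 / (6 * (9e-09)^2)
F = 2.31132e-12 N = 2.311 pN

2.311


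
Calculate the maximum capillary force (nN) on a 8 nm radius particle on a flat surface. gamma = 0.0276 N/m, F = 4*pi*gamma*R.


Convert radius: R = 8 nm = 8e-09 m
F = 4 * pi * gamma * R
F = 4 * pi * 0.0276 * 8e-09
F = 2.77465e-09 N = 2.7747 nN

2.7747


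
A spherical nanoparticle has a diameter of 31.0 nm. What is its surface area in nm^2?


Radius r = 31.0/2 = 15.5 nm
Surface area SA = 4 * pi * r^2
SA = 4 * pi * (15.5)^2
SA = 3019.07 nm^2

3019.07


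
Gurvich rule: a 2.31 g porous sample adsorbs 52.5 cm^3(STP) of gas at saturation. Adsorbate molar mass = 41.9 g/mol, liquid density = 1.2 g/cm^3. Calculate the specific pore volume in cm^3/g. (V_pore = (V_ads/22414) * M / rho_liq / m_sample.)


Moles adsorbed n = V_ads / 22414 = 52.5 / 22414 = 2.342286e-03 mol
Liquid volume V_liq = n * M / rho_liq = 2.342286e-03 * 41.9 / 1.2 = 0.08178 cm^3
Specific pore volume V_pore = V_liq / m_sample = 0.08178 / 2.31
V_pore = 0.0354 cm^3/g

0.0354


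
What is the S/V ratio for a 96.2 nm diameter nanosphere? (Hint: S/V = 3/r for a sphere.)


Radius r = 96.2/2 = 48.1 nm
S/V = 3 / r = 3 / 48.1
S/V = 0.0624 nm^-1

0.0624


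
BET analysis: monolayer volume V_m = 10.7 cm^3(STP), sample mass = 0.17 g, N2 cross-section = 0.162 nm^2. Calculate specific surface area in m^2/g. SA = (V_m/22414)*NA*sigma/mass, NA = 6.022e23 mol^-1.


Number of moles in monolayer = V_m / 22414 = 10.7 / 22414 = 0.00047738
Number of molecules = moles * NA = 0.00047738 * 6.022e23
SA = molecules * sigma / mass
SA = (10.7 / 22414) * 6.022e23 * 0.162e-18 / 0.17
SA = 273.9 m^2/g

273.9


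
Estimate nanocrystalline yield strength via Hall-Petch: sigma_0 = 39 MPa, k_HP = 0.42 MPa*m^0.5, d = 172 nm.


d = 172 nm = 1.72e-07 m
sqrt(d) = 0.0004147288
Hall-Petch contribution = k / sqrt(d) = 0.42 / 0.0004147288 = 1012.7 MPa
sigma = sigma_0 + k/sqrt(d) = 39 + 1012.7 = 1051.7 MPa

1051.7


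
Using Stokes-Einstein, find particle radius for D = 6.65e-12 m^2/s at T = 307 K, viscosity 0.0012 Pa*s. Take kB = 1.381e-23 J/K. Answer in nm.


Stokes-Einstein: R = kB*T / (6*pi*eta*D)
R = 1.381e-23 * 307 / (6 * pi * 0.0012 * 6.65e-12)
R = 2.81856e-08 m = 28.19 nm

28.19


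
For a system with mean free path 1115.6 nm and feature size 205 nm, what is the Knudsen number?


Knudsen number Kn = lambda / L
Kn = 1115.6 / 205
Kn = 5.442

5.442


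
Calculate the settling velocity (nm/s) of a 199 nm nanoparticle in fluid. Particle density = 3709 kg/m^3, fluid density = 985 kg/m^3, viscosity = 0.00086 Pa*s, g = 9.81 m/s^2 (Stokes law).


Radius R = 199/2 nm = 9.95e-08 m
Density difference = 3709 - 985 = 2724 kg/m^3
v = 2 * R^2 * (rho_p - rho_f) * g / (9 * eta)
v = 2 * (9.95e-08)^2 * 2724 * 9.81 / (9 * 0.00086)
v = 6.83615e-08 m/s = 68.3615 nm/s

68.3615


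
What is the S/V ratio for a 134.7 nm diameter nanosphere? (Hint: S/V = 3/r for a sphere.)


Radius r = 134.7/2 = 67.35 nm
S/V = 3 / r = 3 / 67.35
S/V = 0.0445 nm^-1

0.0445


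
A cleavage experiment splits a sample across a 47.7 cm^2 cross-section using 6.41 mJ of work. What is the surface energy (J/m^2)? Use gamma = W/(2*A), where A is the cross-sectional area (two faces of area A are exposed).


Convert: A = 47.7 cm^2 = 0.00477 m^2, W = 6.41 mJ = 0.00641 J
Cleaving exposes two faces of area A, so total new surface = 2*A and gamma = W / (2*A)
gamma = 0.00641 / (2 * 0.00477)
gamma = 0.672 J/m^2

0.672


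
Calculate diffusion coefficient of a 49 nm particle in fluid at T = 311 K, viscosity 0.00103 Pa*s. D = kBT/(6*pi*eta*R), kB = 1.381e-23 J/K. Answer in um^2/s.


Radius R = 49/2 = 24.5 nm = 2.45e-08 m
D = kB*T / (6*pi*eta*R)
D = 1.381e-23 * 311 / (6 * pi * 0.00103 * 2.45e-08)
D = 9.02921e-12 m^2/s = 9.029 um^2/s

9.029


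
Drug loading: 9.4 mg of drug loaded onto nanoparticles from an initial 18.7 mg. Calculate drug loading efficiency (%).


Drug loading efficiency = (drug loaded / drug initial) * 100
DLE = 9.4 / 18.7 * 100
DLE = 0.5027 * 100
DLE = 50.27%

50.27


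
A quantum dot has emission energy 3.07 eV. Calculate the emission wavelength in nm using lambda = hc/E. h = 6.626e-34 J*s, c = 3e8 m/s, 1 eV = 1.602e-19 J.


Convert energy: E = 3.07 eV = 3.07 * 1.602e-19 = 4.91814e-19 J
lambda = h*c / E = 6.626e-34 * 3e8 / 4.91814e-19
lambda = 4.04177e-07 m = 404.2 nm

404.2


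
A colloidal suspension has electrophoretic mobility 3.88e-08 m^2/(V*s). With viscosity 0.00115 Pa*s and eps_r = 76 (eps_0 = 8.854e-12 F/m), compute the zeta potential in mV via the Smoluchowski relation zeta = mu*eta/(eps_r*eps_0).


Smoluchowski equation: zeta = mu * eta / (eps_r * eps_0)
zeta = 3.88e-08 * 0.00115 / (76 * 8.854e-12)
zeta = 0.06631 V = 66.31 mV

66.31


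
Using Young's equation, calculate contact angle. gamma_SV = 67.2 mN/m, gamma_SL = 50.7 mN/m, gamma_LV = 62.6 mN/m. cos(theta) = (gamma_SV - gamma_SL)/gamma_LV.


cos(theta) = (gamma_SV - gamma_SL) / gamma_LV
cos(theta) = (67.2 - 50.7) / 62.6
cos(theta) = 0.263578
theta = arccos(0.263578) = 74.72 degrees

74.72


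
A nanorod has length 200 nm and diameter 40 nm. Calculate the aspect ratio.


Aspect ratio AR = length / diameter
AR = 200 / 40
AR = 5.0

5.0


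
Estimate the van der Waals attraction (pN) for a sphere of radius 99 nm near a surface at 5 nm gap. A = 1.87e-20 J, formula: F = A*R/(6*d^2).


Convert to SI: R = 99 nm = 9.9e-08 m, d = 5 nm = 5e-09 m
F = A * R / (6 * d^2)
F = 1.87e-20 * 9.9e-08 / (6 * (5e-09)^2)
F = 1.2342e-11 N = 12.342 pN

12.342


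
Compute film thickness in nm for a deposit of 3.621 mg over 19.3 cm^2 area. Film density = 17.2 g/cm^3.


Convert: m = 3.621 mg = 3.6210e-06 kg, A = 19.3 cm^2 = 1.9300e-03 m^2, rho = 17.2 g/cm^3 = 17200 kg/m^3
t = m / (A * rho)
t = 3.6210e-06 / (1.9300e-03 * 17200)
t = 1.0908e-07 m = 109.1 nm

109.1


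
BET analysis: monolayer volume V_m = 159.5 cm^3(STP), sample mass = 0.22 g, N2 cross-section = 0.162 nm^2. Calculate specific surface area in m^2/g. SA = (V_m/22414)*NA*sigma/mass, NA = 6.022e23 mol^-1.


Number of moles in monolayer = V_m / 22414 = 159.5 / 22414 = 0.00711609
Number of molecules = moles * NA = 0.00711609 * 6.022e23
SA = molecules * sigma / mass
SA = (159.5 / 22414) * 6.022e23 * 0.162e-18 / 0.22
SA = 3155.5 m^2/g

3155.5


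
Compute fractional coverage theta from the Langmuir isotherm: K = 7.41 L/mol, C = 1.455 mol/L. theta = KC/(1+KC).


Langmuir isotherm: theta = K*C / (1 + K*C)
K*C = 7.41 * 1.455 = 10.78155
theta = 10.78155 / (1 + 10.78155) = 10.78155 / 11.78155
theta = 0.9151

0.9151


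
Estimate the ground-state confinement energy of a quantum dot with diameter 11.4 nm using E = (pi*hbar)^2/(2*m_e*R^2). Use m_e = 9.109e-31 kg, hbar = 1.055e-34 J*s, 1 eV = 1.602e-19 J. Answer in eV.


Radius R = 11.4/2 = 5.7 nm = 5.7e-09 m
E = (pi * 1.055e-34)^2 / (2 * 9.109e-31 * (5.7e-09)^2)
E(J) = 1.8559e-21
E = E(J) / 1.602e-19 = 0.0116 eV

0.0116


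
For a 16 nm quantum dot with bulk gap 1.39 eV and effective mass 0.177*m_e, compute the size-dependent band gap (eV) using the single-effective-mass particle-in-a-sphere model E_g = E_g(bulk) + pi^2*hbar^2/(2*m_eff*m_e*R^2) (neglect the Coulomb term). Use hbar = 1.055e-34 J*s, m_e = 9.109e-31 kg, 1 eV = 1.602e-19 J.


Radius R = 16/2 nm = 8e-09 m
Confinement energy dE = pi^2 * hbar^2 / (2 * m_eff * m_e * R^2)
dE = pi^2 * (1.055e-34)^2 / (2 * 0.177 * 9.109e-31 * (8e-09)^2) J, divided by 1.602e-19 J/eV
dE = 0.0332 eV
Total band gap = E_g(bulk) + dE = 1.39 + 0.0332 = 1.4232 eV

1.4232


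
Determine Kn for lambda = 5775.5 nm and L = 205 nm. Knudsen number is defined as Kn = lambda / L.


Knudsen number Kn = lambda / L
Kn = 5775.5 / 205
Kn = 28.1732

28.1732


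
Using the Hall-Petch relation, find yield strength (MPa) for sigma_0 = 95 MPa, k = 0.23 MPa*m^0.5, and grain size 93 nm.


d = 93 nm = 9.3e-08 m
sqrt(d) = 0.000304959
Hall-Petch contribution = k / sqrt(d) = 0.23 / 0.000304959 = 754.2 MPa
sigma = sigma_0 + k/sqrt(d) = 95 + 754.2 = 849.2 MPa

849.2


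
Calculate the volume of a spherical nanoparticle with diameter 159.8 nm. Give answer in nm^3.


Radius r = 159.8/2 = 79.9 nm
Volume V = (4/3) * pi * r^3
V = (4/3) * pi * (79.9)^3
V = 2136628.16 nm^3

2136628.16


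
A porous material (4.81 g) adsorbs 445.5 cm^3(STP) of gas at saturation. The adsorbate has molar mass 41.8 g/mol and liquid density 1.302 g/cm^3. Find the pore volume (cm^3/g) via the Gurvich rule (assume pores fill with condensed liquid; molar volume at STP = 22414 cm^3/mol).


Moles adsorbed n = V_ads / 22414 = 445.5 / 22414 = 1.987597e-02 mol
Liquid volume V_liq = n * M / rho_liq = 1.987597e-02 * 41.8 / 1.302 = 0.63811 cm^3
Specific pore volume V_pore = V_liq / m_sample = 0.63811 / 4.81
V_pore = 0.1327 cm^3/g

0.1327


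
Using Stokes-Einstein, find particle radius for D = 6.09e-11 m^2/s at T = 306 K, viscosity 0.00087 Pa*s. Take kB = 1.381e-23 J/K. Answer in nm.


Stokes-Einstein: R = kB*T / (6*pi*eta*D)
R = 1.381e-23 * 306 / (6 * pi * 0.00087 * 6.09e-11)
R = 4.23134e-09 m = 4.23 nm

4.23


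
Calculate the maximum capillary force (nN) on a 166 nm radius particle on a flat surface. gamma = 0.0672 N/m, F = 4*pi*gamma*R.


Convert radius: R = 166 nm = 1.66e-07 m
F = 4 * pi * gamma * R
F = 4 * pi * 0.0672 * 1.66e-07
F = 1.4018e-07 N = 140.1804 nN

140.1804


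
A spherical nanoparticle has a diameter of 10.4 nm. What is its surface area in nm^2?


Radius r = 10.4/2 = 5.2 nm
Surface area SA = 4 * pi * r^2
SA = 4 * pi * (5.2)^2
SA = 339.79 nm^2

339.79


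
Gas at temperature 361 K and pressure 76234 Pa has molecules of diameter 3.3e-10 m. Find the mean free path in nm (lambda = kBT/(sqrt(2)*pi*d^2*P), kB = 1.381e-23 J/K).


Mean free path: lambda = kB*T / (sqrt(2) * pi * d^2 * P)
lambda = 1.381e-23 * 361 / (sqrt(2) * pi * (3.3e-10)^2 * 76234)
lambda = 1.35163e-07 m
lambda = 135.16 nm

135.16


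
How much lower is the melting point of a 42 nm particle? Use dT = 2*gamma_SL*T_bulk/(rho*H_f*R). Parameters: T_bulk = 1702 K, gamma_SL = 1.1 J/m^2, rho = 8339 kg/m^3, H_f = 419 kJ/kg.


Radius R = 42/2 = 21 nm = 2.1e-08 m
Convert H_f = 419 kJ/kg = 419000 J/kg
dT = 2 * gamma_SL * T_bulk / (rho * H_f * R)
dT = 2 * 1.1 * 1702 / (8339 * 419000 * 2.1e-08)
dT = 51.0 K

51.0


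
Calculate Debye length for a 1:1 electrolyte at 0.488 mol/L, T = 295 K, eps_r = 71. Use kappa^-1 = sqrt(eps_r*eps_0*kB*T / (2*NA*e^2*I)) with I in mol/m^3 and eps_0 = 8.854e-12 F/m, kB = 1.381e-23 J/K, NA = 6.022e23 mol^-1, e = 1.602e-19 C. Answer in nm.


Ionic strength I = 0.488 * 1^2 * 1000 = 488 mol/m^3
kappa^-1 = sqrt(71 * 8.854e-12 * 1.381e-23 * 295 / (2 * 6.022e23 * (1.602e-19)^2 * 488))
kappa^-1 = 0.412 nm

0.412


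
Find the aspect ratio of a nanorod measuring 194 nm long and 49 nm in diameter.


Aspect ratio AR = length / diameter
AR = 194 / 49
AR = 3.96

3.96


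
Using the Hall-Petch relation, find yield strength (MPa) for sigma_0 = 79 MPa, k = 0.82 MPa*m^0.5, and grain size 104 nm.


d = 104 nm = 1.04e-07 m
sqrt(d) = 0.0003224903
Hall-Petch contribution = k / sqrt(d) = 0.82 / 0.0003224903 = 2542.7 MPa
sigma = sigma_0 + k/sqrt(d) = 79 + 2542.7 = 2621.7 MPa

2621.7


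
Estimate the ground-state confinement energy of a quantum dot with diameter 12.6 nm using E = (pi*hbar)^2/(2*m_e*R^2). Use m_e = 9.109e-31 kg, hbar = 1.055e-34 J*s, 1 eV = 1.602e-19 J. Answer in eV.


Radius R = 12.6/2 = 6.3 nm = 6.3e-09 m
E = (pi * 1.055e-34)^2 / (2 * 9.109e-31 * (6.3e-09)^2)
E(J) = 1.51923e-21
E = E(J) / 1.602e-19 = 0.0095 eV

0.0095


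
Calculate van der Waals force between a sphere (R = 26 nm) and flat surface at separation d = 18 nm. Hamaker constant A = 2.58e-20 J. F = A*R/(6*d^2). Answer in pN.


Convert to SI: R = 26 nm = 2.6e-08 m, d = 18 nm = 1.8e-08 m
F = A * R / (6 * d^2)
F = 2.58e-20 * 2.6e-08 / (6 * (1.8e-08)^2)
F = 3.45062e-13 N = 0.345 pN

0.345


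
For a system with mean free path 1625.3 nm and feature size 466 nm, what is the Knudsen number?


Knudsen number Kn = lambda / L
Kn = 1625.3 / 466
Kn = 3.4878

3.4878


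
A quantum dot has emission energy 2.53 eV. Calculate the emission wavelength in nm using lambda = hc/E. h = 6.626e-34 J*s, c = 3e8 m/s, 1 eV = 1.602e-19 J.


Convert energy: E = 2.53 eV = 2.53 * 1.602e-19 = 4.05306e-19 J
lambda = h*c / E = 6.626e-34 * 3e8 / 4.05306e-19
lambda = 4.90444e-07 m = 490.4 nm

490.4


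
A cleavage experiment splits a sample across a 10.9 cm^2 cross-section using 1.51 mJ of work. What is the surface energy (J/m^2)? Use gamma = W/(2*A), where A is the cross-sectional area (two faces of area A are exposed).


Convert: A = 10.9 cm^2 = 0.00109 m^2, W = 1.51 mJ = 0.00151 J
Cleaving exposes two faces of area A, so total new surface = 2*A and gamma = W / (2*A)
gamma = 0.00151 / (2 * 0.00109)
gamma = 0.693 J/m^2

0.693


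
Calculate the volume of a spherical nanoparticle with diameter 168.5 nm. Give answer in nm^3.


Radius r = 168.5/2 = 84.25 nm
Volume V = (4/3) * pi * r^3
V = (4/3) * pi * (84.25)^3
V = 2504945.83 nm^3

2504945.83


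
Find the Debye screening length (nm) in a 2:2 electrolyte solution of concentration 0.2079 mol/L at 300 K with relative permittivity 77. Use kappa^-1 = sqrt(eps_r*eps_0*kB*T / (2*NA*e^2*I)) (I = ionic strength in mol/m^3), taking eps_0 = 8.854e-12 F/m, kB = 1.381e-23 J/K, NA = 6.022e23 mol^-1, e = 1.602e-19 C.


Ionic strength I = 0.2079 * 2^2 * 1000 = 831.6 mol/m^3
kappa^-1 = sqrt(77 * 8.854e-12 * 1.381e-23 * 300 / (2 * 6.022e23 * (1.602e-19)^2 * 831.6))
kappa^-1 = 0.331 nm

0.331


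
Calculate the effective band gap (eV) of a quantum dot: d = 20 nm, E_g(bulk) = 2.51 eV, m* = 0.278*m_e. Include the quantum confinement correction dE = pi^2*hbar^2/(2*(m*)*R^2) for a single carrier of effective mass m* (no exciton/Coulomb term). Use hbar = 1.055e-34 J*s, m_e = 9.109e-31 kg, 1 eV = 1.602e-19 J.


Radius R = 20/2 nm = 1e-08 m
Confinement energy dE = pi^2 * hbar^2 / (2 * m_eff * m_e * R^2)
dE = pi^2 * (1.055e-34)^2 / (2 * 0.278 * 9.109e-31 * (1e-08)^2) J, divided by 1.602e-19 J/eV
dE = 0.0135 eV
Total band gap = E_g(bulk) + dE = 2.51 + 0.0135 = 2.5235 eV

2.5235


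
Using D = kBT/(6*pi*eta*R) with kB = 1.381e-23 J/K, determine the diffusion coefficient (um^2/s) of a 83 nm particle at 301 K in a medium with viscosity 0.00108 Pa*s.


Radius R = 83/2 = 41.5 nm = 4.15e-08 m
D = kB*T / (6*pi*eta*R)
D = 1.381e-23 * 301 / (6 * pi * 0.00108 * 4.15e-08)
D = 4.92025e-12 m^2/s = 4.92 um^2/s

4.92


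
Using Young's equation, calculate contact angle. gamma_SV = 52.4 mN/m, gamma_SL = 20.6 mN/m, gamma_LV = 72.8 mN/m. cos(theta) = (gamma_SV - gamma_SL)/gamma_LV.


cos(theta) = (gamma_SV - gamma_SL) / gamma_LV
cos(theta) = (52.4 - 20.6) / 72.8
cos(theta) = 0.436813
theta = arccos(0.436813) = 64.1 degrees

64.1


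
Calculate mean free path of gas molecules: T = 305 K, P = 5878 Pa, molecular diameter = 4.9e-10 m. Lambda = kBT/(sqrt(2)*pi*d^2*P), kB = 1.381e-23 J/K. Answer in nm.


Mean free path: lambda = kB*T / (sqrt(2) * pi * d^2 * P)
lambda = 1.381e-23 * 305 / (sqrt(2) * pi * (4.9e-10)^2 * 5878)
lambda = 6.71749e-07 m
lambda = 671.75 nm

671.75


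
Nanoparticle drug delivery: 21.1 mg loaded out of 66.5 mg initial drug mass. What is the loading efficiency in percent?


Drug loading efficiency = (drug loaded / drug initial) * 100
DLE = 21.1 / 66.5 * 100
DLE = 0.3173 * 100
DLE = 31.73%

31.73


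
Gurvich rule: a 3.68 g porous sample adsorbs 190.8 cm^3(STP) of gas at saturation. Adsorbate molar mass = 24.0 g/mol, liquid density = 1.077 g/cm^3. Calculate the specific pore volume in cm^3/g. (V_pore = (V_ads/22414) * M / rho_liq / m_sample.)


Moles adsorbed n = V_ads / 22414 = 190.8 / 22414 = 8.512537e-03 mol
Liquid volume V_liq = n * M / rho_liq = 8.512537e-03 * 24.0 / 1.077 = 0.18969 cm^3
Specific pore volume V_pore = V_liq / m_sample = 0.18969 / 3.68
V_pore = 0.0515 cm^3/g

0.0515


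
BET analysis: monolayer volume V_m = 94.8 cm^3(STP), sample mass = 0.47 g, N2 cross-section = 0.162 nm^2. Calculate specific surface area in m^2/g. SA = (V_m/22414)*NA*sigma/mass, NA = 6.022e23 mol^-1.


Number of moles in monolayer = V_m / 22414 = 94.8 / 22414 = 0.0042295
Number of molecules = moles * NA = 0.0042295 * 6.022e23
SA = molecules * sigma / mass
SA = (94.8 / 22414) * 6.022e23 * 0.162e-18 / 0.47
SA = 877.9 m^2/g

877.9


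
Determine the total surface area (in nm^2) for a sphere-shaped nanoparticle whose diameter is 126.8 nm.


Radius r = 126.8/2 = 63.4 nm
Surface area SA = 4 * pi * r^2
SA = 4 * pi * (63.4)^2
SA = 50511.28 nm^2

50511.28


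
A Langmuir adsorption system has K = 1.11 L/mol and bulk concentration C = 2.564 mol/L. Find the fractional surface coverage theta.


Langmuir isotherm: theta = K*C / (1 + K*C)
K*C = 1.11 * 2.564 = 2.84604
theta = 2.84604 / (1 + 2.84604) = 2.84604 / 3.84604
theta = 0.74

0.74


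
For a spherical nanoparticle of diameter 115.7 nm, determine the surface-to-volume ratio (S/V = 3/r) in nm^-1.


Radius r = 115.7/2 = 57.85 nm
S/V = 3 / r = 3 / 57.85
S/V = 0.0519 nm^-1

0.0519


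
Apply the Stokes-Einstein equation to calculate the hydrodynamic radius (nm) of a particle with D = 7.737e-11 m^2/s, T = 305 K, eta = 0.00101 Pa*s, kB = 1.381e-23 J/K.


Stokes-Einstein: R = kB*T / (6*pi*eta*D)
R = 1.381e-23 * 305 / (6 * pi * 0.00101 * 7.737e-11)
R = 2.85955e-09 m = 2.86 nm

2.86


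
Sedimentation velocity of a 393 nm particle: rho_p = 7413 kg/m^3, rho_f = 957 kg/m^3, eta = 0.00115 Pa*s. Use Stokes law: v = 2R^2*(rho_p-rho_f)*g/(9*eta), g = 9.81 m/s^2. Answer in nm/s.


Radius R = 393/2 nm = 1.965e-07 m
Density difference = 7413 - 957 = 6456 kg/m^3
v = 2 * R^2 * (rho_p - rho_f) * g / (9 * eta)
v = 2 * (1.965e-07)^2 * 6456 * 9.81 / (9 * 0.00115)
v = 4.72549e-07 m/s = 472.5495 nm/s

472.5495


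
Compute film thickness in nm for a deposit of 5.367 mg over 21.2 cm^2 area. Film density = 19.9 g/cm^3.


Convert: m = 5.367 mg = 5.3670e-06 kg, A = 21.2 cm^2 = 2.1200e-03 m^2, rho = 19.9 g/cm^3 = 19900 kg/m^3
t = m / (A * rho)
t = 5.3670e-06 / (2.1200e-03 * 19900)
t = 1.2722e-07 m = 127.2 nm

127.2


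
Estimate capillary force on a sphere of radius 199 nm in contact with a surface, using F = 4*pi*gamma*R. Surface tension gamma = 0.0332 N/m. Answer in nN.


Convert radius: R = 199 nm = 1.99e-07 m
F = 4 * pi * gamma * R
F = 4 * pi * 0.0332 * 1.99e-07
F = 8.30235e-08 N = 83.0235 nN

83.0235


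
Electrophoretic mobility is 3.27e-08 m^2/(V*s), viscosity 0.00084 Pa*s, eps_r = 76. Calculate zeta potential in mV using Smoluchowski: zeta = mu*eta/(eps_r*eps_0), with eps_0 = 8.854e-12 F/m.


Smoluchowski equation: zeta = mu * eta / (eps_r * eps_0)
zeta = 3.27e-08 * 0.00084 / (76 * 8.854e-12)
zeta = 0.04082 V = 40.82 mV

40.82


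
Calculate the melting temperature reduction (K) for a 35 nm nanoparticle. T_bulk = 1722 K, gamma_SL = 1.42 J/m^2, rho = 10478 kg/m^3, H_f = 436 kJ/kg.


Radius R = 35/2 = 17.5 nm = 1.75e-08 m
Convert H_f = 436 kJ/kg = 436000 J/kg
dT = 2 * gamma_SL * T_bulk / (rho * H_f * R)
dT = 2 * 1.42 * 1722 / (10478 * 436000 * 1.75e-08)
dT = 61.2 K

61.2


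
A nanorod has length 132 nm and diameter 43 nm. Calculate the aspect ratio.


Aspect ratio AR = length / diameter
AR = 132 / 43
AR = 3.07

3.07


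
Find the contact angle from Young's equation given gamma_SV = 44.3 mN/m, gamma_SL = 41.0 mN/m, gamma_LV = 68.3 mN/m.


cos(theta) = (gamma_SV - gamma_SL) / gamma_LV
cos(theta) = (44.3 - 41.0) / 68.3
cos(theta) = 0.048316
theta = arccos(0.048316) = 87.23 degrees

87.23


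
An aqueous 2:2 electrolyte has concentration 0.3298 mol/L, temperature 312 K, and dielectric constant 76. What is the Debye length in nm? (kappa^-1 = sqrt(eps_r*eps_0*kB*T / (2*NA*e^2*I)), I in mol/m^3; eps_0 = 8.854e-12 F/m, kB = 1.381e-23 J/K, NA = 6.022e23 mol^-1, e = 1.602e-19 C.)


Ionic strength I = 0.3298 * 2^2 * 1000 = 1319.2 mol/m^3
kappa^-1 = sqrt(76 * 8.854e-12 * 1.381e-23 * 312 / (2 * 6.022e23 * (1.602e-19)^2 * 1319.2))
kappa^-1 = 0.267 nm

0.267


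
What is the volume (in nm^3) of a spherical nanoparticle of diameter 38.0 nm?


Radius r = 38.0/2 = 19 nm
Volume V = (4/3) * pi * r^3
V = (4/3) * pi * (19)^3
V = 28730.91 nm^3

28730.91


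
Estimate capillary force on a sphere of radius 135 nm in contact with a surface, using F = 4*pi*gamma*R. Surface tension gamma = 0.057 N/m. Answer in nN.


Convert radius: R = 135 nm = 1.35e-07 m
F = 4 * pi * gamma * R
F = 4 * pi * 0.057 * 1.35e-07
F = 9.66982e-08 N = 96.6982 nN

96.6982


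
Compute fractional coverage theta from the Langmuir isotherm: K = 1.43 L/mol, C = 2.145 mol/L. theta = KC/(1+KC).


Langmuir isotherm: theta = K*C / (1 + K*C)
K*C = 1.43 * 2.145 = 3.06735
theta = 3.06735 / (1 + 3.06735) = 3.06735 / 4.06735
theta = 0.7541

0.7541


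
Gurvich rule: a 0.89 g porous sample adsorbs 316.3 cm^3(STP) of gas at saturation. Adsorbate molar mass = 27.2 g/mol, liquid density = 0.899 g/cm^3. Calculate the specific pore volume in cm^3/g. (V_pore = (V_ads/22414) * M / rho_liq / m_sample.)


Moles adsorbed n = V_ads / 22414 = 316.3 / 22414 = 1.411172e-02 mol
Liquid volume V_liq = n * M / rho_liq = 1.411172e-02 * 27.2 / 0.899 = 0.42696 cm^3
Specific pore volume V_pore = V_liq / m_sample = 0.42696 / 0.89
V_pore = 0.4797 cm^3/g

0.4797


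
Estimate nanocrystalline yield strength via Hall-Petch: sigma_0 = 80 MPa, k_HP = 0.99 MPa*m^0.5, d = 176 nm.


d = 176 nm = 1.76e-07 m
sqrt(d) = 0.0004195235
Hall-Petch contribution = k / sqrt(d) = 0.99 / 0.0004195235 = 2359.8 MPa
sigma = sigma_0 + k/sqrt(d) = 80 + 2359.8 = 2439.8 MPa

2439.8


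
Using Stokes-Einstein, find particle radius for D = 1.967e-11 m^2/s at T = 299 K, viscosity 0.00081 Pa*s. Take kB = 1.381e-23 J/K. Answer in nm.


Stokes-Einstein: R = kB*T / (6*pi*eta*D)
R = 1.381e-23 * 299 / (6 * pi * 0.00081 * 1.967e-11)
R = 1.37491e-08 m = 13.75 nm

13.75


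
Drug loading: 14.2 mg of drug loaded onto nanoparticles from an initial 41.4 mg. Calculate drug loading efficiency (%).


Drug loading efficiency = (drug loaded / drug initial) * 100
DLE = 14.2 / 41.4 * 100
DLE = 0.343 * 100
DLE = 34.3%

34.3


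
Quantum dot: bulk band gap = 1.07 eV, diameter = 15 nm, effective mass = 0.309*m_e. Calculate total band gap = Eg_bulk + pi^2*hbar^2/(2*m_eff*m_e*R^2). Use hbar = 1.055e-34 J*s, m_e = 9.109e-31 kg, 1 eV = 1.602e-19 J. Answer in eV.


Radius R = 15/2 nm = 7.5e-09 m
Confinement energy dE = pi^2 * hbar^2 / (2 * m_eff * m_e * R^2)
dE = pi^2 * (1.055e-34)^2 / (2 * 0.309 * 9.109e-31 * (7.5e-09)^2) J, divided by 1.602e-19 J/eV
dE = 0.0217 eV
Total band gap = E_g(bulk) + dE = 1.07 + 0.0217 = 1.0917 eV

1.0917


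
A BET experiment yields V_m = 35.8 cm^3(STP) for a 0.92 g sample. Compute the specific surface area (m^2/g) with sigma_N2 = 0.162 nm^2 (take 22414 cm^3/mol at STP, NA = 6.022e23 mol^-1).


Number of moles in monolayer = V_m / 22414 = 35.8 / 22414 = 0.00159722
Number of molecules = moles * NA = 0.00159722 * 6.022e23
SA = molecules * sigma / mass
SA = (35.8 / 22414) * 6.022e23 * 0.162e-18 / 0.92
SA = 169.4 m^2/g

169.4


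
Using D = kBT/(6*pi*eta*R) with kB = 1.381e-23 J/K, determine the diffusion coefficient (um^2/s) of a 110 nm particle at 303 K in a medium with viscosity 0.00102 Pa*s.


Radius R = 110/2 = 55 nm = 5.5e-08 m
D = kB*T / (6*pi*eta*R)
D = 1.381e-23 * 303 / (6 * pi * 0.00102 * 5.5e-08)
D = 3.95706e-12 m^2/s = 3.957 um^2/s

3.957


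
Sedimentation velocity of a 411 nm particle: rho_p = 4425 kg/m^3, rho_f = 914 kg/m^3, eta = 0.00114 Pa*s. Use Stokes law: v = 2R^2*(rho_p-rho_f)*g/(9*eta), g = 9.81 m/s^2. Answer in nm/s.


Radius R = 411/2 nm = 2.055e-07 m
Density difference = 4425 - 914 = 3511 kg/m^3
v = 2 * R^2 * (rho_p - rho_f) * g / (9 * eta)
v = 2 * (2.055e-07)^2 * 3511 * 9.81 / (9 * 0.00114)
v = 2.83535e-07 m/s = 283.5346 nm/s

283.5346


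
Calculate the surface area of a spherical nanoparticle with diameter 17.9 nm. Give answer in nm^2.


Radius r = 17.9/2 = 8.95 nm
Surface area SA = 4 * pi * r^2
SA = 4 * pi * (8.95)^2
SA = 1006.6 nm^2

1006.6


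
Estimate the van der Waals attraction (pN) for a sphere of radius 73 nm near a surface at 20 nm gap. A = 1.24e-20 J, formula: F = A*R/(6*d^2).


Convert to SI: R = 73 nm = 7.3e-08 m, d = 20 nm = 2e-08 m
F = A * R / (6 * d^2)
F = 1.24e-20 * 7.3e-08 / (6 * (2e-08)^2)
F = 3.77167e-13 N = 0.377 pN

0.377


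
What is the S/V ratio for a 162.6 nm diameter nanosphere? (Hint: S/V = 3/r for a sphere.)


Radius r = 162.6/2 = 81.3 nm
S/V = 3 / r = 3 / 81.3
S/V = 0.0369 nm^-1

0.0369


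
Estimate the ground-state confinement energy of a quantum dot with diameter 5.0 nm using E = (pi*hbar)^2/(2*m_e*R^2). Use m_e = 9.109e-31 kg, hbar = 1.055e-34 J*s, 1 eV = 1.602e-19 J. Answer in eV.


Radius R = 5.0/2 = 2.5 nm = 2.5e-09 m
E = (pi * 1.055e-34)^2 / (2 * 9.109e-31 * (2.5e-09)^2)
E(J) = 9.6477e-21
E = E(J) / 1.602e-19 = 0.0602 eV

0.0602


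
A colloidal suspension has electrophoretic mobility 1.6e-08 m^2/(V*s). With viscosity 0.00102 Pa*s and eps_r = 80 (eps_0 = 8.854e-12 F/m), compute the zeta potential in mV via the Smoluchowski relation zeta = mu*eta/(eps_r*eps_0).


Smoluchowski equation: zeta = mu * eta / (eps_r * eps_0)
zeta = 1.6e-08 * 0.00102 / (80 * 8.854e-12)
zeta = 0.02304 V = 23.04 mV

23.04


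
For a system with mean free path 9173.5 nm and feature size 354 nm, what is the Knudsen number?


Knudsen number Kn = lambda / L
Kn = 9173.5 / 354
Kn = 25.9138

25.9138


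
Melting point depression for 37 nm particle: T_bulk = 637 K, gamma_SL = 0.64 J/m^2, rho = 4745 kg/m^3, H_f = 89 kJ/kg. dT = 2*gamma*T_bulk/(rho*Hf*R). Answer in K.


Radius R = 37/2 = 18.5 nm = 1.85e-08 m
Convert H_f = 89 kJ/kg = 89000 J/kg
dT = 2 * gamma_SL * T_bulk / (rho * H_f * R)
dT = 2 * 0.64 * 637 / (4745 * 89000 * 1.85e-08)
dT = 104.4 K

104.4


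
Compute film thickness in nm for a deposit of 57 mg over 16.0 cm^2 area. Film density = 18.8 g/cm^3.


Convert: m = 57 mg = 5.7000e-05 kg, A = 16.0 cm^2 = 1.6000e-03 m^2, rho = 18.8 g/cm^3 = 18800 kg/m^3
t = m / (A * rho)
t = 5.7000e-05 / (1.6000e-03 * 18800)
t = 1.8949e-06 m = 1894.9 nm

1894.9


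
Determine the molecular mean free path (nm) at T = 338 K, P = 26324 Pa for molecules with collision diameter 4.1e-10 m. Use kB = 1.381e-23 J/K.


Mean free path: lambda = kB*T / (sqrt(2) * pi * d^2 * P)
lambda = 1.381e-23 * 338 / (sqrt(2) * pi * (4.1e-10)^2 * 26324)
lambda = 2.37425e-07 m
lambda = 237.42 nm

237.42


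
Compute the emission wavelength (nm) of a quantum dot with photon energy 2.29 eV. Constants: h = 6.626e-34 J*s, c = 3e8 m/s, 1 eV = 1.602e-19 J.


Convert energy: E = 2.29 eV = 2.29 * 1.602e-19 = 3.66858e-19 J
lambda = h*c / E = 6.626e-34 * 3e8 / 3.66858e-19
lambda = 5.41845e-07 m = 541.8 nm

541.8


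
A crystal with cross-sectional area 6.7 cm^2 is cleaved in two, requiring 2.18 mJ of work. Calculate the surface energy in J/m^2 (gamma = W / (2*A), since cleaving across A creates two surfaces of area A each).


Convert: A = 6.7 cm^2 = 0.00067 m^2, W = 2.18 mJ = 0.00218 J
Cleaving exposes two faces of area A, so total new surface = 2*A and gamma = W / (2*A)
gamma = 0.00218 / (2 * 0.00067)
gamma = 1.627 J/m^2

1.627


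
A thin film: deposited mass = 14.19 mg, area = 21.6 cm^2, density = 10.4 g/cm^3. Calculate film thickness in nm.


Convert: m = 14.19 mg = 1.4190e-05 kg, A = 21.6 cm^2 = 2.1600e-03 m^2, rho = 10.4 g/cm^3 = 10400 kg/m^3
t = m / (A * rho)
t = 1.4190e-05 / (2.1600e-03 * 10400)
t = 6.3168e-07 m = 631.7 nm

631.7


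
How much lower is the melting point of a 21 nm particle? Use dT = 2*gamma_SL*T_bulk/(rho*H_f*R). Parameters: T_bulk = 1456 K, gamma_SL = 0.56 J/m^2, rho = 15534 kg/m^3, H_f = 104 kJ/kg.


Radius R = 21/2 = 10.5 nm = 1.05e-08 m
Convert H_f = 104 kJ/kg = 104000 J/kg
dT = 2 * gamma_SL * T_bulk / (rho * H_f * R)
dT = 2 * 0.56 * 1456 / (15534 * 104000 * 1.05e-08)
dT = 96.1 K

96.1


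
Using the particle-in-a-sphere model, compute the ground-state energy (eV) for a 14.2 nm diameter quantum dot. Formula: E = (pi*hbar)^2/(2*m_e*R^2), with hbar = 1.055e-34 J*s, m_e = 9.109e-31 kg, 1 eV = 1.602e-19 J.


Radius R = 14.2/2 = 7.1 nm = 7.1e-09 m
E = (pi * 1.055e-34)^2 / (2 * 9.109e-31 * (7.1e-09)^2)
E(J) = 1.19615e-21
E = E(J) / 1.602e-19 = 0.0075 eV

0.0075


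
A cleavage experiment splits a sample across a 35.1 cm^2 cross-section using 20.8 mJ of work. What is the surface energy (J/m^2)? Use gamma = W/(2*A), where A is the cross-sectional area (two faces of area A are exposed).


Convert: A = 35.1 cm^2 = 0.00351 m^2, W = 20.8 mJ = 0.0208 J
Cleaving exposes two faces of area A, so total new surface = 2*A and gamma = W / (2*A)
gamma = 0.0208 / (2 * 0.00351)
gamma = 2.963 J/m^2

2.963


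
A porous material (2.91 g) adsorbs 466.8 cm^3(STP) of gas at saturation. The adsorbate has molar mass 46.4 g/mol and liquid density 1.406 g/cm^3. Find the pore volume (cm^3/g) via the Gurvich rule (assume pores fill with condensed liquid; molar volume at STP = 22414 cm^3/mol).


Moles adsorbed n = V_ads / 22414 = 466.8 / 22414 = 2.082627e-02 mol
Liquid volume V_liq = n * M / rho_liq = 2.082627e-02 * 46.4 / 1.406 = 0.68730 cm^3
Specific pore volume V_pore = V_liq / m_sample = 0.68730 / 2.91
V_pore = 0.2362 cm^3/g

0.2362


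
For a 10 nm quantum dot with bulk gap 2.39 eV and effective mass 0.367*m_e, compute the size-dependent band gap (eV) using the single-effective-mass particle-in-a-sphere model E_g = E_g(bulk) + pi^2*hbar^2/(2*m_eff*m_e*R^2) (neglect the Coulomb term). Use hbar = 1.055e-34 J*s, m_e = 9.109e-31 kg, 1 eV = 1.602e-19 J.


Radius R = 10/2 nm = 5e-09 m
Confinement energy dE = pi^2 * hbar^2 / (2 * m_eff * m_e * R^2)
dE = pi^2 * (1.055e-34)^2 / (2 * 0.367 * 9.109e-31 * (5e-09)^2) J, divided by 1.602e-19 J/eV
dE = 0.041 eV
Total band gap = E_g(bulk) + dE = 2.39 + 0.041 = 2.431 eV

2.431


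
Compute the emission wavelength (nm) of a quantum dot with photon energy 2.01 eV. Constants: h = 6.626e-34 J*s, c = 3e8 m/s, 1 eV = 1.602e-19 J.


Convert energy: E = 2.01 eV = 2.01 * 1.602e-19 = 3.22002e-19 J
lambda = h*c / E = 6.626e-34 * 3e8 / 3.22002e-19
lambda = 6.17325e-07 m = 617.3 nm

617.3


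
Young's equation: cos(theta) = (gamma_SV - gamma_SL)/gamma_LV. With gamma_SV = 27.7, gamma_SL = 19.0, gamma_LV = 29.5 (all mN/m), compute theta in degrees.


cos(theta) = (gamma_SV - gamma_SL) / gamma_LV
cos(theta) = (27.7 - 19.0) / 29.5
cos(theta) = 0.294915
theta = arccos(0.294915) = 72.85 degrees

72.85


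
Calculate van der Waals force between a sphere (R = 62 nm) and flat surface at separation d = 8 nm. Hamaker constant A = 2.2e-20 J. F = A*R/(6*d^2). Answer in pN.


Convert to SI: R = 62 nm = 6.2e-08 m, d = 8 nm = 8e-09 m
F = A * R / (6 * d^2)
F = 2.2e-20 * 6.2e-08 / (6 * (8e-09)^2)
F = 3.55208e-12 N = 3.552 pN

3.552


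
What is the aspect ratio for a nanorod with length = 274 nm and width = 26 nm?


Aspect ratio AR = length / diameter
AR = 274 / 26
AR = 10.54

10.54


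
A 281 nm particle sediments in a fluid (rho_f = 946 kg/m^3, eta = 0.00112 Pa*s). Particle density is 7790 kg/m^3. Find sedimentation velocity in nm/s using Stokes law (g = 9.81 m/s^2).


Radius R = 281/2 nm = 1.405e-07 m
Density difference = 7790 - 946 = 6844 kg/m^3
v = 2 * R^2 * (rho_p - rho_f) * g / (9 * eta)
v = 2 * (1.405e-07)^2 * 6844 * 9.81 / (9 * 0.00112)
v = 2.62967e-07 m/s = 262.9669 nm/s

262.9669


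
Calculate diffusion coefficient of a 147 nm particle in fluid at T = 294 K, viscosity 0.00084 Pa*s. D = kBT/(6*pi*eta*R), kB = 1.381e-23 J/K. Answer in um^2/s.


Radius R = 147/2 = 73.5 nm = 7.35e-08 m
D = kB*T / (6*pi*eta*R)
D = 1.381e-23 * 294 / (6 * pi * 0.00084 * 7.35e-08)
D = 3.48878e-12 m^2/s = 3.489 um^2/s

3.489


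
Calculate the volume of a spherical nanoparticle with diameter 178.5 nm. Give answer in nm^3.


Radius r = 178.5/2 = 89.25 nm
Volume V = (4/3) * pi * r^3
V = (4/3) * pi * (89.25)^3
V = 2977921.76 nm^3

2977921.76


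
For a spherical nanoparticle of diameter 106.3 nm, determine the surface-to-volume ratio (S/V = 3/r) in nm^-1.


Radius r = 106.3/2 = 53.15 nm
S/V = 3 / r = 3 / 53.15
S/V = 0.0564 nm^-1

0.0564


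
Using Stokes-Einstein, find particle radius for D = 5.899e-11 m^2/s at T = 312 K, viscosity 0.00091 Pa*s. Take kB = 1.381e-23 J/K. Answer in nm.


Stokes-Einstein: R = kB*T / (6*pi*eta*D)
R = 1.381e-23 * 312 / (6 * pi * 0.00091 * 5.899e-11)
R = 4.25821e-09 m = 4.26 nm

4.26


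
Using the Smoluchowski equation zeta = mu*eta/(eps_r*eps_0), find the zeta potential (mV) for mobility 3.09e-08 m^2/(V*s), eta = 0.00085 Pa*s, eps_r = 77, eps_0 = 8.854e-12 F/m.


Smoluchowski equation: zeta = mu * eta / (eps_r * eps_0)
zeta = 3.09e-08 * 0.00085 / (77 * 8.854e-12)
zeta = 0.038525 V = 38.53 mV

38.53


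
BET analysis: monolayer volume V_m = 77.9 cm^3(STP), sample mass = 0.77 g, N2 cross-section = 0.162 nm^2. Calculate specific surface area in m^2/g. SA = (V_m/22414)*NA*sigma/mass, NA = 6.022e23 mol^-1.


Number of moles in monolayer = V_m / 22414 = 77.9 / 22414 = 0.00347551
Number of molecules = moles * NA = 0.00347551 * 6.022e23
SA = molecules * sigma / mass
SA = (77.9 / 22414) * 6.022e23 * 0.162e-18 / 0.77
SA = 440.3 m^2/g

440.3


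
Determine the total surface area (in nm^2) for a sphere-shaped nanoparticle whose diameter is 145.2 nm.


Radius r = 145.2/2 = 72.6 nm
Surface area SA = 4 * pi * r^2
SA = 4 * pi * (72.6)^2
SA = 66234.32 nm^2

66234.32


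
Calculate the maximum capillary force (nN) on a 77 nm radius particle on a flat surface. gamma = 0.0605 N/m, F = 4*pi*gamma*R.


Convert radius: R = 77 nm = 7.7e-08 m
F = 4 * pi * gamma * R
F = 4 * pi * 0.0605 * 7.7e-08
F = 5.85404e-08 N = 58.5404 nN

58.5404


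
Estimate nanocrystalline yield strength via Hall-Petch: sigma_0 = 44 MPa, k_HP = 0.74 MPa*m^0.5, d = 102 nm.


d = 102 nm = 1.02e-07 m
sqrt(d) = 0.0003193744
Hall-Petch contribution = k / sqrt(d) = 0.74 / 0.0003193744 = 2317.0 MPa
sigma = sigma_0 + k/sqrt(d) = 44 + 2317.0 = 2361.0 MPa

2361.0


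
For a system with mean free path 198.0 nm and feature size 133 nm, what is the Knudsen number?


Knudsen number Kn = lambda / L
Kn = 198.0 / 133
Kn = 1.4887

1.4887


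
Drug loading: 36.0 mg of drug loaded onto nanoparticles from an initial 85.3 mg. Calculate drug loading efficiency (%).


Drug loading efficiency = (drug loaded / drug initial) * 100
DLE = 36.0 / 85.3 * 100
DLE = 0.422 * 100
DLE = 42.2%

42.2


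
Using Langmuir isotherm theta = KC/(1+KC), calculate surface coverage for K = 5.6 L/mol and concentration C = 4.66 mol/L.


Langmuir isotherm: theta = K*C / (1 + K*C)
K*C = 5.6 * 4.66 = 26.096
theta = 26.096 / (1 + 26.096) = 26.096 / 27.096
theta = 0.9631

0.9631


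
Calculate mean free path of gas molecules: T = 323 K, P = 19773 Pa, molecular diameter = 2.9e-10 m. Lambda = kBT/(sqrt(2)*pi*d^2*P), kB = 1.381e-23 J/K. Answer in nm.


Mean free path: lambda = kB*T / (sqrt(2) * pi * d^2 * P)
lambda = 1.381e-23 * 323 / (sqrt(2) * pi * (2.9e-10)^2 * 19773)
lambda = 6.03758e-07 m
lambda = 603.76 nm

603.76


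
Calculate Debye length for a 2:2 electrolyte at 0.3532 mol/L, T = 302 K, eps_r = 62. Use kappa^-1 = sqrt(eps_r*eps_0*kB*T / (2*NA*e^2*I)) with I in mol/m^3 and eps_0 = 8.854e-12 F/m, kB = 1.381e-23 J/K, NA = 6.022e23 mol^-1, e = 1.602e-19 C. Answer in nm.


Ionic strength I = 0.3532 * 2^2 * 1000 = 1412.8 mol/m^3
kappa^-1 = sqrt(62 * 8.854e-12 * 1.381e-23 * 302 / (2 * 6.022e23 * (1.602e-19)^2 * 1412.8))
kappa^-1 = 0.229 nm

0.229


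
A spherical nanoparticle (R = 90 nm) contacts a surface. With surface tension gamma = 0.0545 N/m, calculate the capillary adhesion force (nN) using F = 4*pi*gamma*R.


Convert radius: R = 90 nm = 9e-08 m
F = 4 * pi * gamma * R
F = 4 * pi * 0.0545 * 9e-08
F = 6.1638e-08 N = 61.638 nN

61.638


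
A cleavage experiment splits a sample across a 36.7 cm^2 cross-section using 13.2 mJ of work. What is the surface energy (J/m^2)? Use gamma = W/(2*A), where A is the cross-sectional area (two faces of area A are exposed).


Convert: A = 36.7 cm^2 = 0.00367 m^2, W = 13.2 mJ = 0.0132 J
Cleaving exposes two faces of area A, so total new surface = 2*A and gamma = W / (2*A)
gamma = 0.0132 / (2 * 0.00367)
gamma = 1.798 J/m^2

1.798


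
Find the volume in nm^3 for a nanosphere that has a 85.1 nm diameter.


Radius r = 85.1/2 = 42.55 nm
Volume V = (4/3) * pi * r^3
V = (4/3) * pi * (42.55)^3
V = 322691.33 nm^3

322691.33


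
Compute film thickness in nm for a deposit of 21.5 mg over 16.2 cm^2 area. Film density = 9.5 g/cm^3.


Convert: m = 21.5 mg = 2.1500e-05 kg, A = 16.2 cm^2 = 1.6200e-03 m^2, rho = 9.5 g/cm^3 = 9500 kg/m^3
t = m / (A * rho)
t = 2.1500e-05 / (1.6200e-03 * 9500)
t = 1.3970e-06 m = 1397.0 nm

1397.0


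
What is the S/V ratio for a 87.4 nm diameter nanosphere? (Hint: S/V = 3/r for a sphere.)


Radius r = 87.4/2 = 43.7 nm
S/V = 3 / r = 3 / 43.7
S/V = 0.0686 nm^-1

0.0686


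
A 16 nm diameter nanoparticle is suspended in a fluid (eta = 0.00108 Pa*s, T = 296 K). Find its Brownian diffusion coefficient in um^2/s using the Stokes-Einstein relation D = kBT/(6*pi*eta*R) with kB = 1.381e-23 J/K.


Radius R = 16/2 = 8 nm = 8e-09 m
D = kB*T / (6*pi*eta*R)
D = 1.381e-23 * 296 / (6 * pi * 0.00108 * 8e-09)
D = 2.50998e-11 m^2/s = 25.1 um^2/s

25.1


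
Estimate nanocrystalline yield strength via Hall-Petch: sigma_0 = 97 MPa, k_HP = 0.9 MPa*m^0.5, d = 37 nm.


d = 37 nm = 3.7e-08 m
sqrt(d) = 0.0001923538
Hall-Petch contribution = k / sqrt(d) = 0.9 / 0.0001923538 = 4678.9 MPa
sigma = sigma_0 + k/sqrt(d) = 97 + 4678.9 = 4775.9 MPa

4775.9


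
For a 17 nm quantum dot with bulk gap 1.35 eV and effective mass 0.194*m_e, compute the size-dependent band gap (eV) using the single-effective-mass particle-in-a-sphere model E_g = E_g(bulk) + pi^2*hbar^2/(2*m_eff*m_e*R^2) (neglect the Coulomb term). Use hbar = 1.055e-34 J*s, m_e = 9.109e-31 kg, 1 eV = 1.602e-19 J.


Radius R = 17/2 nm = 8.5e-09 m
Confinement energy dE = pi^2 * hbar^2 / (2 * m_eff * m_e * R^2)
dE = pi^2 * (1.055e-34)^2 / (2 * 0.194 * 9.109e-31 * (8.5e-09)^2) J, divided by 1.602e-19 J/eV
dE = 0.0269 eV
Total band gap = E_g(bulk) + dE = 1.35 + 0.0269 = 1.3769 eV

1.3769


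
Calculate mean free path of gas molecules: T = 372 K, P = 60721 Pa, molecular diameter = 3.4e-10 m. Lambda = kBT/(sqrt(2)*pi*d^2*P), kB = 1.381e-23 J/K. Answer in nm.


Mean free path: lambda = kB*T / (sqrt(2) * pi * d^2 * P)
lambda = 1.381e-23 * 372 / (sqrt(2) * pi * (3.4e-10)^2 * 60721)
lambda = 1.64731e-07 m
lambda = 164.73 nm

164.73


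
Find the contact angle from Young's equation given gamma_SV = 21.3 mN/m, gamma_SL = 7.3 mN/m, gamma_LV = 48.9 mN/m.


cos(theta) = (gamma_SV - gamma_SL) / gamma_LV
cos(theta) = (21.3 - 7.3) / 48.9
cos(theta) = 0.286299
theta = arccos(0.286299) = 73.36 degrees

73.36


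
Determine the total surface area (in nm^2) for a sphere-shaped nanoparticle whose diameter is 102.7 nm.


Radius r = 102.7/2 = 51.35 nm
Surface area SA = 4 * pi * r^2
SA = 4 * pi * (51.35)^2
SA = 33135.29 nm^2

33135.29


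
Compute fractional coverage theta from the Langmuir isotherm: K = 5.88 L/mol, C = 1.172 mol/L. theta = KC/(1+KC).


Langmuir isotherm: theta = K*C / (1 + K*C)
K*C = 5.88 * 1.172 = 6.89136
theta = 6.89136 / (1 + 6.89136) = 6.89136 / 7.89136
theta = 0.8733

0.8733
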